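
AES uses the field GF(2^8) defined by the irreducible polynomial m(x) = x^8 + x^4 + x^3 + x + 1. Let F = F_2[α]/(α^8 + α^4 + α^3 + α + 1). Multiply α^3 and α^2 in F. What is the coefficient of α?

0

Multiply in F_2[α]: (α^3)·(α^2) = α^5.
Reduced: α^5.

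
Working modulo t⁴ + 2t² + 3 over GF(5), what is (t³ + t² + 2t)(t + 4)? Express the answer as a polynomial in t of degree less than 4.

4t^2 + 3t + 2

Multiply in GF(5)[t]: (t³ + t² + 2t)·(t + 4) = t⁴ + t² + 3t.
Reduce using t⁴ ≡ 3t² + 2 (mod t⁴ + 2t² + 3).
Reduced: 4t² + 3t + 2.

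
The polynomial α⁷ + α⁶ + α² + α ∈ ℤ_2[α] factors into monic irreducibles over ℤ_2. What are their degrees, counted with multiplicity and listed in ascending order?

1, 1, 1, 4

Write g(α) = α⁷ + α⁶ + α² + α.
Roots in ℤ_2: g(0) = 0 → root; g(1) = 0 → root.
Linear factors from roots: (α), (α + 1).
Complete factorization: g(α) = (α)·(α + 1)^2·(α⁴ + α³ + α² + α + 1).
Factor degrees with multiplicity: 1 + 1 + 1 + 4 = 7.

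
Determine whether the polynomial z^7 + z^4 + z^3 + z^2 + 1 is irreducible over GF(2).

Yes

Write m(z) = z^7 + z^4 + z^3 + z^2 + 1.
Check for roots in GF(2): m(0) = 1; m(1) = 1.
No roots, so no linear factors.
Monic irreducibles of degree 2 over GF(2): z^2 + z + 1.
None of them divide m (all give nonzero remainder).
Monic irreducibles of degree 3 over GF(2): z^3 + z + 1, z^3 + z^2 + 1.
None of them divide m (all give nonzero remainder).
No irreducible factor of degree ≤ 3 exists, so m is irreducible over GF(2).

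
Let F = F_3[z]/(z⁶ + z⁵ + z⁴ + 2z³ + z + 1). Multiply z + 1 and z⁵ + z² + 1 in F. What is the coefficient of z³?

Multiply in F_3[z]: (z + 1)·(z⁵ + z² + 1) = z⁶ + z⁵ + z³ + z² + z + 1.
Reduce using z⁶ ≡ 2z⁵ + 2z⁴ + z³ + 2z + 2 (mod z⁶ + z⁵ + z⁴ + 2z³ + z + 1).
Reduced: 2z⁴ + 2z³ + z².

2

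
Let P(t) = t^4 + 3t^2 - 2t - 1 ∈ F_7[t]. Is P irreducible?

Yes

Check for roots in F_7: P(0) = 6; P(1) = 1; P(2) = 2; P(3) = 3; P(4) = 1; P(5) = 3; P(6) = 5.
No roots, so no linear factors.
Degree-2 irreducible divisors: test the 21 monic irreducibles of degree 2 over GF(7).
None of them divide P (all give nonzero remainder).
No irreducible factor of degree ≤ 2 exists, so P is irreducible over GF(7).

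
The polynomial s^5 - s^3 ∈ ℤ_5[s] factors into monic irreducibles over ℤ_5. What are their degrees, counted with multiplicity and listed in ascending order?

Write h(s) = s^5 - s^3.
Roots in ℤ_5: h(0) = 0 → root; h(1) = 0 → root; h(2) = 4; h(3) = 1; h(4) = 0 → root.
Linear factors from roots: (s), (s - 1), (s + 1).
Complete factorization: h(s) = (s + 1)·(s - 1)·(s)^3.
Factor degrees with multiplicity: 1 + 1 + 1 + 1 + 1 = 5.

1, 1, 1, 1, 1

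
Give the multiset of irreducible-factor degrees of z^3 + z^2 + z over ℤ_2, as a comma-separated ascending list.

Write f(z) = z^3 + z^2 + z.
Roots in ℤ_2: f(0) = 0 → root; f(1) = 1.
Linear factors from roots: (z).
Complete factorization: f(z) = (z)·(z^2 + z + 1).
Factor degrees with multiplicity: 1 + 2 = 3.

1, 2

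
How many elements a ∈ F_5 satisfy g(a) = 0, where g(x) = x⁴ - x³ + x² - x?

Evaluate at each of the 5 elements of F_5:
g(0) = 0 → root; g(1) = 0 → root; g(2) = 0 → root; g(3) = 0 → root; g(4) = 4.
Roots: {0, 1, 2, 3}.

4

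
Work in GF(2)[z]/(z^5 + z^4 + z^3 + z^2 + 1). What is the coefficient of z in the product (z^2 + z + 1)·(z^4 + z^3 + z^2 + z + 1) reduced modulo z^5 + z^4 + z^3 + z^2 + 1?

1

Multiply in GF(2)[z]: (z^2 + z + 1)·(z^4 + z^3 + z^2 + z + 1) = z^6 + z^4 + z^3 + z^2 + 1.
Reduce using z^5 ≡ z^4 + z^3 + z^2 + 1 (mod z^5 + z^4 + z^3 + z^2 + 1).
Reduced: z^4 + z^3 + z.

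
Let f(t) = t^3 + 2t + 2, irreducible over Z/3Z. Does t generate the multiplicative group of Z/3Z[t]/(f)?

No

|GF(3^3)^×| = 3^3 − 1 = 26. Prime factorization: 26 = 2·13.
f is primitive ⇔ t has order 26 in GF(3)[t]/(f), i.e. t^(26/q) ≠ 1 for each prime q | 26.
t^(13) mod f = 1
t^(2) mod f = t^2.
Since t^(13) = 1, the order of t divides 13 < 26; not primitive.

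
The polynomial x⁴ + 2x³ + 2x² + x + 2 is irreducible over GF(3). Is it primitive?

Yes

Write f(x) = x⁴ + 2x³ + 2x² + x + 2.
|GF(3^4)^×| = 3^4 − 1 = 80. Prime factorization: 80 = 2^4·5.
f is primitive ⇔ x has order 80 in GF(3)[x]/(f), i.e. x^(80/q) ≠ 1 for each prime q | 80.
x^(40) mod f = 2.
x^(16) mod f = x² + 2x.
None equal 1, so x has full order 80; f is primitive.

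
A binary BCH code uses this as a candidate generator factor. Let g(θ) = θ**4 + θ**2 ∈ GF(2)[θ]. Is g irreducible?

No

Check for roots in GF(2): g(0) = 0 → root; g(1) = 0 → root.
g(0) = 0, so (θ) divides g(θ); g is reducible.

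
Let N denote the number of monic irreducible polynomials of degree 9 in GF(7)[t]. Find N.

x^(7^9) − x is the product of all monic irreducibles of degree dividing 9; Möbius inversion gives N = (1/9) Σ μ(9/d)·7^d.
Divisors of 9: 1, 3, 9; μ(9/d) for each: 0, -1, 1.
Σ = − 7^3 + 7^9 = 40353264.
N = 40353264/9 = 4483696.

4483696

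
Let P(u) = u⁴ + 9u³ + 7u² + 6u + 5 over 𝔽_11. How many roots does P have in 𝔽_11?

0

Evaluate at each of the 11 elements of 𝔽_11:
P(0) = 5; P(1) = 6; P(2) = 1; P(3) = 3; P(4) = 5; P(5) = 2; P(6) = 2; P(7) = 4; P(8) = 9; P(9) = 9; P(10) = 9.
No element is a root.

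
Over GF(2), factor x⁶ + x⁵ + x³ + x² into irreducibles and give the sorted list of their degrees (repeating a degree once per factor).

1, 1, 1, 1, 2

Write f(x) = x⁶ + x⁵ + x³ + x².
Roots in GF(2): f(0) = 0 → root; f(1) = 0 → root.
Linear factors from roots: (x), (x + 1).
Complete factorization: f(x) = (x)^2·(x + 1)^2·(x² + x + 1).
Factor degrees with multiplicity: 1 + 1 + 1 + 1 + 2 = 6.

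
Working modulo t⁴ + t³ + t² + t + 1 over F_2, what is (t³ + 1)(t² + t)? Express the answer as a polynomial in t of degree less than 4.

Multiply in F_2[t]: (t³ + 1)·(t² + t) = t⁵ + t⁴ + t² + t.
Reduce using t⁴ ≡ t³ + t² + t + 1 (mod t⁴ + t³ + t² + t + 1).
Reduced: t³.

t^3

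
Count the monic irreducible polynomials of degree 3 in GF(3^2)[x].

240

Gauss's count: N_{9}(3) = (1/3) Σ_{d|3} μ(3/d)·9^d.
Divisors of 3: 1, 3; μ(3/d) for each: -1, 1.
Σ = − 9^1 + 9^3 = 720.
N = 720/3 = 240.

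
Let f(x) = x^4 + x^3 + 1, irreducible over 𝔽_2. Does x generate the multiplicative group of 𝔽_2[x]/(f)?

|GF(2^4)^×| = 2^4 − 1 = 15. Prime factorization: 15 = 3·5.
f is primitive ⇔ x has order 15 in GF(2)[x]/(f), i.e. x^(15/q) ≠ 1 for each prime q | 15.
x^(5) mod f = x^3 + x + 1.
x^(3) mod f = x^3.
None equal 1, so x has full order 15; f is primitive.

Yes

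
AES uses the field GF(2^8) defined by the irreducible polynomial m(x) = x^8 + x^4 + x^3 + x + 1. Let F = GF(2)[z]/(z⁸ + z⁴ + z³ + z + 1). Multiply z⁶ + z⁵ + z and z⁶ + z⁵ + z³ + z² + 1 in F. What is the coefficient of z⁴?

0

Multiply in GF(2)[z]: (z⁶ + z⁵ + z)·(z⁶ + z⁵ + z³ + z² + 1) = z¹² + z¹⁰ + z⁹ + z⁵ + z⁴ + z³ + z.
Reduce using z⁸ ≡ z⁴ + z³ + z + 1 (mod z⁸ + z⁴ + z³ + z + 1).
Reduced: z⁷ + z⁶ + z³ + z + 1.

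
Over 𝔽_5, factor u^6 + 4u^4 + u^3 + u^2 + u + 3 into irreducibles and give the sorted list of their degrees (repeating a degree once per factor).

1, 1, 4

Write h(u) = u^6 + 4u^4 + u^3 + u^2 + u + 3.
Roots in 𝔽_5: h(0) = 3; h(1) = 1; h(2) = 0 → root; h(3) = 0 → root; h(4) = 2.
Linear factors from roots: (u + 3), (u + 2).
Complete factorization: h(u) = (u + 2)·(u + 3)·(u^4 + 3u^2 + u + 3).
Factor degrees with multiplicity: 1 + 1 + 4 = 6.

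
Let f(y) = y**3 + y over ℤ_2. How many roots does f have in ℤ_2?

2

Evaluate at each of the 2 elements of ℤ_2:
f(0) = 0 → root; f(1) = 0 → root.
Roots: {0, 1}.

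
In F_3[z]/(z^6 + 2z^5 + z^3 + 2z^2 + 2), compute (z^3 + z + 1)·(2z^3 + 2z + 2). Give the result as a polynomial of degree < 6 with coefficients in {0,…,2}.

Multiply in F_3[z]: (z^3 + z + 1)·(2z^3 + 2z + 2) = 2z^6 + z^4 + z^3 + 2z^2 + z + 2.
Reduce using z^6 ≡ z^5 + 2z^3 + z^2 + 1 (mod z^6 + 2z^5 + z^3 + 2z^2 + 2).
Reduced: 2z^5 + z^4 + 2z^3 + z^2 + z + 1.

2z^5 + z^4 + 2z^3 + z^2 + z + 1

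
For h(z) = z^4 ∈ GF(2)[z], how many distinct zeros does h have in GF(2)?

1

Evaluate at each of the 2 elements of GF(2):
h(0) = 0 → root; h(1) = 1.
Roots: {0}.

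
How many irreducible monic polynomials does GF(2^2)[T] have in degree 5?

Gauss's count: N_{4}(5) = (1/5) Σ_{d|5} μ(5/d)·4^d.
Divisors of 5: 1, 5; μ(5/d) for each: -1, 1.
Σ = − 4^1 + 4^5 = 1020.
N = 1020/5 = 204.

204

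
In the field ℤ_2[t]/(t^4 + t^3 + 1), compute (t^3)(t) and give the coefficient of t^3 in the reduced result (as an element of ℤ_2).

Multiply in ℤ_2[t]: (t^3)·(t) = t^4.
Reduce using t^4 ≡ t^3 + 1 (mod t^4 + t^3 + 1).
Reduced: t^3 + 1.

1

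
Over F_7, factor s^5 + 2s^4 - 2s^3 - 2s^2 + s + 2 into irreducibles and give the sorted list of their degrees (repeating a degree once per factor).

Write g(s) = s^5 + 2s^4 - 2s^3 - 2s^2 + s + 2.
Complete factorization: g(s) = (s^5 + 2s^4 - 2s^3 - 2s^2 + s + 2).
Factor degrees with multiplicity: 5 = 5.

5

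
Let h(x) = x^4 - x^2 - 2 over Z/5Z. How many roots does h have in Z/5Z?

Evaluate at each of the 5 elements of Z/5Z:
h(0) = 3; h(1) = 3; h(2) = 0 → root; h(3) = 0 → root; h(4) = 3.
Roots: {2, 3}.

2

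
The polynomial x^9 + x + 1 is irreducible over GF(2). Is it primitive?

No

Write f(x) = x^9 + x + 1.
|GF(2^9)^×| = 2^9 − 1 = 511. Prime factorization: 511 = 7·73.
f is primitive ⇔ x has order 511 in GF(2)[x]/(f), i.e. x^(511/q) ≠ 1 for each prime q | 511.
x^(73) mod f = 1
x^(7) mod f = x^7.
Since x^(73) = 1, the order of x divides 73 < 511; not primitive.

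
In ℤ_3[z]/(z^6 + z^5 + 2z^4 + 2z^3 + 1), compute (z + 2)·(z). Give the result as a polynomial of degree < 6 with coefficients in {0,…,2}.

z^2 + 2z

Multiply in ℤ_3[z]: (z + 2)·(z) = z^2 + 2z.
Reduced: z^2 + 2z.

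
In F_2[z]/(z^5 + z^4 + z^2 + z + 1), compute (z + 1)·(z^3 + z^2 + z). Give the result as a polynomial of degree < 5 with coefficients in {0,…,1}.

z^4 + z

Multiply in F_2[z]: (z + 1)·(z^3 + z^2 + z) = z^4 + z.
Reduced: z^4 + z.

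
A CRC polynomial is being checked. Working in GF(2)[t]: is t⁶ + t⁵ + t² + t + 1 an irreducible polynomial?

Yes

Write m(t) = t⁶ + t⁵ + t² + t + 1.
Check for roots in GF(2): m(0) = 1; m(1) = 1.
No roots, so no linear factors.
Monic irreducibles of degree 2 over GF(2): t² + t + 1.
None of them divide m (all give nonzero remainder).
Monic irreducibles of degree 3 over GF(2): t³ + t + 1, t³ + t² + 1.
None of them divide m (all give nonzero remainder).
No irreducible factor of degree ≤ 3 exists, so m is irreducible over GF(2).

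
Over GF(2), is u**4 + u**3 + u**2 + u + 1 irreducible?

Write f(u) = u**4 + u**3 + u**2 + u + 1.
Check for roots in GF(2): f(0) = 1; f(1) = 1.
No roots, so no linear factors.
Monic irreducibles of degree 2 over GF(2): u**2 + u + 1.
None of them divide f (all give nonzero remainder).
No irreducible factor of degree ≤ 2 exists, so f is irreducible over GF(2).

Yes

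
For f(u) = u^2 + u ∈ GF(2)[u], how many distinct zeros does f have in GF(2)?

Evaluate at each of the 2 elements of GF(2):
f(0) = 0 → root; f(1) = 0 → root.
Roots: {0, 1}.

2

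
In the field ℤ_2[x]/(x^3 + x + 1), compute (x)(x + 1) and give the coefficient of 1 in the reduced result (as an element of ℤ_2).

0

Multiply in ℤ_2[x]: (x)·(x + 1) = x^2 + x.
Reduced: x^2 + x.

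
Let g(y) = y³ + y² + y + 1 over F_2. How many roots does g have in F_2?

Evaluate at each of the 2 elements of F_2:
g(0) = 1; g(1) = 0 → root.
Roots: {1}.

1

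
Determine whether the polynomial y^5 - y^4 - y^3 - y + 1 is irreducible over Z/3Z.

Yes

Write g(y) = y^5 - y^4 - y^3 - y + 1.
Check for roots in Z/3Z: g(0) = 1; g(1) = 2; g(2) = 1.
No roots, so no linear factors.
Monic irreducibles of degree 2 over GF(3): y^2 + 1, y^2 + y - 1, y^2 - y - 1.
None of them divide g (all give nonzero remainder).
No irreducible factor of degree ≤ 2 exists, so g is irreducible over GF(3).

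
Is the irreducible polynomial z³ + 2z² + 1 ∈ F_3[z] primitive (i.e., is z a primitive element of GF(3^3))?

Yes

Write f(z) = z³ + 2z² + 1.
|GF(3^3)^×| = 3^3 − 1 = 26. Prime factorization: 26 = 2·13.
f is primitive ⇔ z has order 26 in GF(3)[z]/(f), i.e. z^(26/q) ≠ 1 for each prime q | 26.
z^(13) mod f = 2.
z^(2) mod f = z².
None equal 1, so z has full order 26; f is primitive.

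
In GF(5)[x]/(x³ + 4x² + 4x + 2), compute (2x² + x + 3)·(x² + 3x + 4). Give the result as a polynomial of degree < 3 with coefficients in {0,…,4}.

Multiply in GF(5)[x]: (2x² + x + 3)·(x² + 3x + 4) = 2x⁴ + 2x³ + 4x² + 3x + 2.
Reduce using x³ ≡ x² + x + 3 (mod x³ + 4x² + 4x + 2).
Reduced: 3x + 4.

3x + 4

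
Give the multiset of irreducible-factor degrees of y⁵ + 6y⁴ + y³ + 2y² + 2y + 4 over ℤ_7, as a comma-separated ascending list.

Write g(y) = y⁵ + 6y⁴ + y³ + 2y² + 2y + 4.
Linear factors from roots: (y + 4).
Complete factorization: g(y) = (y + 4)·(y² + 4y + 5)·(y² + 5y + 3).
Factor degrees with multiplicity: 1 + 2 + 2 = 5.

1, 2, 2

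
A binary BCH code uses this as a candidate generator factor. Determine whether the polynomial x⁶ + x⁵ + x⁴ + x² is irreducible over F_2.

No

Write g(x) = x⁶ + x⁵ + x⁴ + x².
Check for roots in F_2: g(0) = 0 → root; g(1) = 0 → root.
g(0) = 0, so (x) divides g(x); g is reducible.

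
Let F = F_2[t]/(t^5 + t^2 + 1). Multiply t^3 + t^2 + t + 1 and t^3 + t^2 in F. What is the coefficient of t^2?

Multiply in F_2[t]: (t^3 + t^2 + t + 1)·(t^3 + t^2) = t^6 + t^2.
Reduce using t^5 ≡ t^2 + 1 (mod t^5 + t^2 + 1).
Reduced: t^3 + t^2 + t.

1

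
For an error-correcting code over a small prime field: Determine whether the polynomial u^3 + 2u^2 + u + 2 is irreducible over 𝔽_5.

No

Write g(u) = u^3 + 2u^2 + u + 2.
Check for roots in 𝔽_5: g(0) = 2; g(1) = 1; g(2) = 0 → root; g(3) = 0 → root; g(4) = 2.
g(2) = 0, so (u − 2) divides g(u); g is reducible.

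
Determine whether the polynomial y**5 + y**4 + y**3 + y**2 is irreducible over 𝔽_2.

Write g(y) = y**5 + y**4 + y**3 + y**2.
Check for roots in 𝔽_2: g(0) = 0 → root; g(1) = 0 → root.
g(0) = 0, so (y) divides g(y); g is reducible.

No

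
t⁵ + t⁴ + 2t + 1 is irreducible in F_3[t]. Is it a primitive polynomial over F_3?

Yes

Write f(t) = t⁵ + t⁴ + 2t + 1.
|GF(3^5)^×| = 3^5 − 1 = 242. Prime factorization: 242 = 2·11^2.
f is primitive ⇔ t has order 242 in GF(3)[t]/(f), i.e. t^(242/q) ≠ 1 for each prime q | 242.
t^(121) mod f = 2.
t^(22) mod f = t³ + 2.
None equal 1, so t has full order 242; f is primitive.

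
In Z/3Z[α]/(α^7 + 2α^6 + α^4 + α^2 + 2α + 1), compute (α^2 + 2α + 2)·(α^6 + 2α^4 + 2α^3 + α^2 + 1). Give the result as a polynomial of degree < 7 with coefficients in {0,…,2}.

Multiply in Z/3Z[α]: (α^2 + 2α + 2)·(α^6 + 2α^4 + 2α^3 + α^2 + 1) = α^8 + 2α^7 + α^6 + 2α + 2.
Reduce using α^7 ≡ α^6 + 2α^4 + 2α^2 + α + 2 (mod α^7 + 2α^6 + α^4 + α^2 + 2α + 1).
Reduced: α^6 + 2α^5 + 2α^3 + α^2 + α + 2.

α^6 + 2α^5 + 2α^3 + α^2 + α + 2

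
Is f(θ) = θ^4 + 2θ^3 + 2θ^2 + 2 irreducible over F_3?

Check for roots in F_3: f(0) = 2; f(1) = 1; f(2) = 0 → root.
f(2) = 0, so (θ − 2) divides f(θ); f is reducible.

No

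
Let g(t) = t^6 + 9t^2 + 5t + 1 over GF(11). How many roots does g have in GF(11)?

Evaluate at each of the 11 elements of GF(11):
g(0) = 1; g(1) = 5; g(2) = 1; g(3) = 1; g(4) = 4; g(5) = 3; g(6) = 8; g(7) = 8; g(8) = 4; g(9) = 3; g(10) = 6.
No element is a root.

0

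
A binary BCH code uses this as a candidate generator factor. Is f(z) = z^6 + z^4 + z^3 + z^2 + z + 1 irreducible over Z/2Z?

No

Check for roots in Z/2Z: f(0) = 1; f(1) = 0 → root.
f(1) = 0, so (z − 1) divides f(z); f is reducible.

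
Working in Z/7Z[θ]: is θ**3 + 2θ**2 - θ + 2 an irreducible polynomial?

Write P(θ) = θ**3 + 2θ**2 - θ + 2.
Check for roots in Z/7Z: P(0) = 2; P(1) = 4; P(2) = 2; P(3) = 2; P(4) = 3; P(5) = 4; P(6) = 4.
No roots. A degree-3 polynomial over a field with no linear factor is irreducible.

Yes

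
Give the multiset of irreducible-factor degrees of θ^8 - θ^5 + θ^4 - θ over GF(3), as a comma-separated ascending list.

Write f(θ) = θ^8 - θ^5 + θ^4 - θ.
Roots in GF(3): f(0) = 0 → root; f(1) = 0 → root; f(2) = 1.
Linear factors from roots: (θ), (θ - 1).
Complete factorization: f(θ) = (θ)·(θ - 1)^3·(θ^2 + θ - 1)·(θ^2 - θ - 1).
Factor degrees with multiplicity: 1 + 1 + 1 + 1 + 2 + 2 = 8.

1, 1, 1, 1, 2, 2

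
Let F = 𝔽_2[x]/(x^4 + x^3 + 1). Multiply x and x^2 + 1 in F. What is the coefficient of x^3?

1

Multiply in 𝔽_2[x]: (x)·(x^2 + 1) = x^3 + x.
Reduced: x^3 + x.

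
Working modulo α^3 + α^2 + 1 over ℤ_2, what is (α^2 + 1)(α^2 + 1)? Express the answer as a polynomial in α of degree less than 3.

α^2 + α

Multiply in ℤ_2[α]: (α^2 + 1)·(α^2 + 1) = α^4 + 1.
Reduce using α^3 ≡ α^2 + 1 (mod α^3 + α^2 + 1).
Reduced: α^2 + α.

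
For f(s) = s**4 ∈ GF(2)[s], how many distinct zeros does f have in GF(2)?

1

Evaluate at each of the 2 elements of GF(2):
f(0) = 0 → root; f(1) = 1.
Roots: {0}.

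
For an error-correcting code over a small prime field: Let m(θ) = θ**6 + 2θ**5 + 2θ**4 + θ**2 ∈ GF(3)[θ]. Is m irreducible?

No

Check for roots in GF(3): m(0) = 0 → root; m(1) = 0 → root; m(2) = 2.
m(0) = 0, so (θ) divides m(θ); m is reducible.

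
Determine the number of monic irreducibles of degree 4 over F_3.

The number of monic irreducibles of degree 4 over GF(3) is (1/4)·Σ_{d∣4} μ(4/d) 3^d.
Divisors of 4: 1, 2, 4; μ(4/d) for each: 0, -1, 1.
Σ = − 3^2 + 3^4 = 72.
N = 72/4 = 18.

18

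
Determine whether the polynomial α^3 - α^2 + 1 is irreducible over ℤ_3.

Write m(α) = α^3 - α^2 + 1.
Check for roots in ℤ_3: m(0) = 1; m(1) = 1; m(2) = 2.
No roots. A degree-3 polynomial over a field with no linear factor is irreducible.

Yes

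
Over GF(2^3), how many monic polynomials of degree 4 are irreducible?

1008

x^(8^4) − x is the product of all monic irreducibles of degree dividing 4; Möbius inversion gives N = (1/4) Σ μ(4/d)·8^d.
Divisors of 4: 1, 2, 4; μ(4/d) for each: 0, -1, 1.
Σ = − 8^2 + 8^4 = 4032.
N = 4032/4 = 1008.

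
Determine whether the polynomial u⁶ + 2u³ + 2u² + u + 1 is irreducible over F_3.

Write m(u) = u⁶ + 2u³ + 2u² + u + 1.
Check for roots in F_3: m(0) = 1; m(1) = 1; m(2) = 1.
No roots, so no linear factors.
Monic irreducibles of degree 2 over GF(3): u² + 1, u² + u + 2, u² + 2u + 2.
None of them divide m (all give nonzero remainder).
Degree-3 irreducible divisors: test the 8 monic irreducibles of degree 3 over GF(3).
None of them divide m (all give nonzero remainder).
No irreducible factor of degree ≤ 3 exists, so m is irreducible over GF(3).

Yes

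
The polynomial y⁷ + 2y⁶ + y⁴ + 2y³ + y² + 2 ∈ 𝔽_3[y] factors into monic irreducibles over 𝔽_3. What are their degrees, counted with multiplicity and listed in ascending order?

Write g(y) = y⁷ + 2y⁶ + y⁴ + 2y³ + y² + 2.
Roots in 𝔽_3: g(0) = 2; g(1) = 0 → root; g(2) = 0 → root.
Linear factors from roots: (y + 2), (y + 1).
Complete factorization: g(y) = (y + 1)·(y + 2)·(y² + 1)·(y³ + 2y² + 1).
Factor degrees with multiplicity: 1 + 1 + 2 + 3 = 7.

1, 1, 2, 3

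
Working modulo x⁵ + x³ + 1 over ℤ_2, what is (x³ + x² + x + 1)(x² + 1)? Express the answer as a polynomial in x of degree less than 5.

Multiply in ℤ_2[x]: (x³ + x² + x + 1)·(x² + 1) = x⁵ + x⁴ + x + 1.
Reduce using x⁵ ≡ x³ + 1 (mod x⁵ + x³ + 1).
Reduced: x⁴ + x³ + x.

x^4 + x^3 + x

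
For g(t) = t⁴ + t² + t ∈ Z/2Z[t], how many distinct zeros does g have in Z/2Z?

Evaluate at each of the 2 elements of Z/2Z:
g(0) = 0 → root; g(1) = 1.
Roots: {0}.

1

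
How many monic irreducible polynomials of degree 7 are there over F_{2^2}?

Gauss's count: N_{4}(7) = (1/7) Σ_{d|7} μ(7/d)·4^d.
Divisors of 7: 1, 7; μ(7/d) for each: -1, 1.
Σ = − 4^1 + 4^7 = 16380.
N = 16380/7 = 2340.

2340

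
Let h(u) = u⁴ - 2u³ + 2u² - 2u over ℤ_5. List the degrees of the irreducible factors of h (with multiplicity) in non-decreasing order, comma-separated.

Roots in ℤ_5: h(0) = 0 → root; h(1) = 4; h(2) = 4; h(3) = 4; h(4) = 2.
Linear factors from roots: (u).
Complete factorization: h(u) = (u)·(u³ - 2u² + 2u - 2).
Factor degrees with multiplicity: 1 + 3 = 4.

1, 3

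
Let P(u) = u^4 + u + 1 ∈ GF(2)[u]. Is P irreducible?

Yes

Check for roots in GF(2): P(0) = 1; P(1) = 1.
No roots, so no linear factors.
Monic irreducibles of degree 2 over GF(2): u^2 + u + 1.
None of them divide P (all give nonzero remainder).
No irreducible factor of degree ≤ 2 exists, so P is irreducible over GF(2).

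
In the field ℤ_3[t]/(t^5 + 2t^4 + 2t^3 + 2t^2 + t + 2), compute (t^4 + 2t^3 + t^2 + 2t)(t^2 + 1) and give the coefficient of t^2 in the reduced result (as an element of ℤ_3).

Multiply in ℤ_3[t]: (t^4 + 2t^3 + t^2 + 2t)·(t^2 + 1) = t^6 + 2t^5 + 2t^4 + t^3 + t^2 + 2t.
Reduce using t^5 ≡ t^4 + t^3 + t^2 + 2t + 1 (mod t^5 + 2t^4 + 2t^3 + 2t^2 + t + 2).
Reduced: 2t^3.

0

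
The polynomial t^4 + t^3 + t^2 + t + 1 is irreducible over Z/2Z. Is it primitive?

Write f(t) = t^4 + t^3 + t^2 + t + 1.
|GF(2^4)^×| = 2^4 − 1 = 15. Prime factorization: 15 = 3·5.
f is primitive ⇔ t has order 15 in GF(2)[t]/(f), i.e. t^(15/q) ≠ 1 for each prime q | 15.
t^(5) mod f = 1
t^(3) mod f = t^3.
Since t^(5) = 1, the order of t divides 5 < 15; not primitive.

No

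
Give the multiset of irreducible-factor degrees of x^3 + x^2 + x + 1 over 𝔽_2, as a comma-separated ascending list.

Write f(x) = x^3 + x^2 + x + 1.
Roots in 𝔽_2: f(0) = 1; f(1) = 0 → root.
Linear factors from roots: (x + 1).
Complete factorization: f(x) = (x + 1)^3.
Factor degrees with multiplicity: 1 + 1 + 1 = 3.

1, 1, 1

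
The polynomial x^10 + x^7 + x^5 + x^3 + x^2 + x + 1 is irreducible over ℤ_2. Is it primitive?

No

Write f(x) = x^10 + x^7 + x^5 + x^3 + x^2 + x + 1.
|GF(2^10)^×| = 2^10 − 1 = 1023. Prime factorization: 1023 = 3·11·31.
f is primitive ⇔ x has order 1023 in GF(2)[x]/(f), i.e. x^(1023/q) ≠ 1 for each prime q | 1023.
x^(341) mod f = 1
x^(93) mod f = x^9 + x^8 + x^6 + x^2 + 1.
x^(33) mod f = x^9 + x^7 + x^6 + x.
Since x^(341) = 1, the order of x divides 341 < 1023; not primitive.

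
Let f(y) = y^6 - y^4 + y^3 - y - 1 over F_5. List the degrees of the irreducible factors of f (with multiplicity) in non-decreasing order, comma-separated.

Roots in F_5: f(0) = 4; f(1) = 4; f(2) = 3; f(3) = 1; f(4) = 4.
Complete factorization: f(y) = (y^6 - y^4 + y^3 - y - 1).
Factor degrees with multiplicity: 6 = 6.

6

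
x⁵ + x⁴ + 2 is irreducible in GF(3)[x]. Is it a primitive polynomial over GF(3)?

No

Write f(x) = x⁵ + x⁴ + 2.
|GF(3^5)^×| = 3^5 − 1 = 242. Prime factorization: 242 = 2·11^2.
f is primitive ⇔ x has order 242 in GF(3)[x]/(f), i.e. x^(242/q) ≠ 1 for each prime q | 242.
x^(121) mod f = 1
x^(22) mod f = 2x² + x + 1.
Since x^(121) = 1, the order of x divides 121 < 242; not primitive.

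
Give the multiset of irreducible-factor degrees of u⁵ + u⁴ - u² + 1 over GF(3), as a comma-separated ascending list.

1, 1, 3

Write f(u) = u⁵ + u⁴ - u² + 1.
Roots in GF(3): f(0) = 1; f(1) = 2; f(2) = 0 → root.
Linear factors from roots: (u + 1).
Complete factorization: f(u) = (u + 1)^2·(u³ - u² + u + 1).
Factor degrees with multiplicity: 1 + 1 + 3 = 5.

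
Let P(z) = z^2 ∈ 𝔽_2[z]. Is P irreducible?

Check for roots in 𝔽_2: P(0) = 0 → root; P(1) = 1.
P(0) = 0, so (z) divides P(z); P is reducible.

No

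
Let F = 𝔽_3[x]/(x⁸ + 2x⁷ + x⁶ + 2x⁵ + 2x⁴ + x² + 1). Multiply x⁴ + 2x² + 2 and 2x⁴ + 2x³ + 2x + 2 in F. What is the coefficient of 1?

Multiply in 𝔽_3[x]: (x⁴ + 2x² + 2)·(2x⁴ + 2x³ + 2x + 2) = 2x⁸ + 2x⁷ + x⁶ + 2x³ + x² + x + 1.
Reduce using x⁸ ≡ x⁷ + 2x⁶ + x⁵ + x⁴ + 2x² + 2 (mod x⁸ + 2x⁷ + x⁶ + 2x⁵ + 2x⁴ + x² + 1).
Reduced: x⁷ + 2x⁶ + 2x⁵ + 2x⁴ + 2x³ + 2x² + x + 2.

2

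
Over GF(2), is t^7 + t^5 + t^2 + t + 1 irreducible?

Write P(t) = t^7 + t^5 + t^2 + t + 1.
Check for roots in GF(2): P(0) = 1; P(1) = 1.
No roots, so no linear factors.
Monic irreducibles of degree 2 over GF(2): t^2 + t + 1.
None of them divide P (all give nonzero remainder).
Monic irreducibles of degree 3 over GF(2): t^3 + t + 1, t^3 + t^2 + 1.
None of them divide P (all give nonzero remainder).
No irreducible factor of degree ≤ 3 exists, so P is irreducible over GF(2).

Yes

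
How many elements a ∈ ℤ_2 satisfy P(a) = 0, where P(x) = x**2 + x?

Evaluate at each of the 2 elements of ℤ_2:
P(0) = 0 → root; P(1) = 0 → root.
Roots: {0, 1}.

2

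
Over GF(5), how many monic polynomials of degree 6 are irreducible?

2580

The number of monic irreducibles of degree 6 over GF(5) is (1/6)·Σ_{d∣6} μ(6/d) 5^d.
Divisors of 6: 1, 2, 3, 6; μ(6/d) for each: 1, -1, -1, 1.
Σ = 5^1 − 5^2 − 5^3 + 5^6 = 15480.
N = 15480/6 = 2580.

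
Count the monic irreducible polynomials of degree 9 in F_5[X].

217000

x^(5^9) − x is the product of all monic irreducibles of degree dividing 9; Möbius inversion gives N = (1/9) Σ μ(9/d)·5^d.
Divisors of 9: 1, 3, 9; μ(9/d) for each: 0, -1, 1.
Σ = − 5^3 + 5^9 = 1953000.
N = 1953000/9 = 217000.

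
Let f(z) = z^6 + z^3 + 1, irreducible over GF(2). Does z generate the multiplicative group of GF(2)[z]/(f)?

No

|GF(2^6)^×| = 2^6 − 1 = 63. Prime factorization: 63 = 3^2·7.
f is primitive ⇔ z has order 63 in GF(2)[z]/(f), i.e. z^(63/q) ≠ 1 for each prime q | 63.
z^(21) mod f = z^3.
z^(9) mod f = 1
Since z^(9) = 1, the order of z divides 9 < 63; not primitive.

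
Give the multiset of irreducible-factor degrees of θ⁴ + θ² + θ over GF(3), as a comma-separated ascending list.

Write h(θ) = θ⁴ + θ² + θ.
Roots in GF(3): h(0) = 0 → root; h(1) = 0 → root; h(2) = 1.
Linear factors from roots: (θ), (θ + 2).
Complete factorization: h(θ) = (θ)·(θ + 2)·(θ² + θ + 2).
Factor degrees with multiplicity: 1 + 1 + 2 = 4.

1, 1, 2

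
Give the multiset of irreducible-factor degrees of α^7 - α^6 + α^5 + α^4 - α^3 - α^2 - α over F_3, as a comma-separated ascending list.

Write g(α) = α^7 - α^6 + α^5 + α^4 - α^3 - α^2 - α.
Roots in F_3: g(0) = 0 → root; g(1) = 2; g(2) = 2.
Linear factors from roots: (α).
Complete factorization: g(α) = (α)·(α^2 - α - 1)·(α^2 + 1)^2.
Factor degrees with multiplicity: 1 + 2 + 2 + 2 = 7.

1, 2, 2, 2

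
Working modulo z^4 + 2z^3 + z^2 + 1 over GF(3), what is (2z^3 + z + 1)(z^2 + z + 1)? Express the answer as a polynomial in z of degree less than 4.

Multiply in GF(3)[z]: (2z^3 + z + 1)·(z^2 + z + 1) = 2z^5 + 2z^4 + 2z^2 + 2z + 1.
Reduce using z^4 ≡ z^3 + 2z^2 + 2 (mod z^4 + 2z^3 + z^2 + 1).
Reduced: 2z^3 + z^2.

2z^3 + z^2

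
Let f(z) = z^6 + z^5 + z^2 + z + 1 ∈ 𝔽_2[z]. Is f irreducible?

Yes

Check for roots in 𝔽_2: f(0) = 1; f(1) = 1.
No roots, so no linear factors.
Monic irreducibles of degree 2 over GF(2): z^2 + z + 1.
None of them divide f (all give nonzero remainder).
Monic irreducibles of degree 3 over GF(2): z^3 + z + 1, z^3 + z^2 + 1.
None of them divide f (all give nonzero remainder).
No irreducible factor of degree ≤ 3 exists, so f is irreducible over GF(2).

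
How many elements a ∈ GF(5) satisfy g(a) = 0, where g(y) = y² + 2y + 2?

2

Evaluate at each of the 5 elements of GF(5):
g(0) = 2; g(1) = 0 → root; g(2) = 0 → root; g(3) = 2; g(4) = 1.
Roots: {1, 2}.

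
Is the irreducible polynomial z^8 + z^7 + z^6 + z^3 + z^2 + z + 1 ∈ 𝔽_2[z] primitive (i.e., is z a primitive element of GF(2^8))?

Write f(z) = z^8 + z^7 + z^6 + z^3 + z^2 + z + 1.
|GF(2^8)^×| = 2^8 − 1 = 255. Prime factorization: 255 = 3·5·17.
f is primitive ⇔ z has order 255 in GF(2)[z]/(f), i.e. z^(255/q) ≠ 1 for each prime q | 255.
z^(85) mod f = z^5 + z^4 + z^3 + z^2 + 1.
z^(51) mod f = z^6 + z^3.
z^(15) mod f = z^5 + z^4 + z^3 + z + 1.
None equal 1, so z has full order 255; f is primitive.

Yes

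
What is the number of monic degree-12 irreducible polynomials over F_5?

20343700

Gauss's count: N_{5}(12) = (1/12) Σ_{d|12} μ(12/d)·5^d.
Divisors of 12: 1, 2, 3, 4, 6, 12; μ(12/d) for each: 0, 1, 0, -1, -1, 1.
Σ = 5^2 − 5^4 − 5^6 + 5^12 = 244124400.
N = 244124400/12 = 20343700.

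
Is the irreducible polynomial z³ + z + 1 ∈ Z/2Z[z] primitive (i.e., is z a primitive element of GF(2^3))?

Yes

Write f(z) = z³ + z + 1.
|GF(2^3)^×| = 2^3 − 1 = 7. Prime factorization: 7 = 7.
f is primitive ⇔ z has order 7 in GF(2)[z]/(f), i.e. z^(7/q) ≠ 1 for each prime q | 7.
z^(1) mod f = z.
None equal 1, so z has full order 7; f is primitive.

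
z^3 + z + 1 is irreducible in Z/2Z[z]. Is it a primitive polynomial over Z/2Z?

Yes

Write f(z) = z^3 + z + 1.
|GF(2^3)^×| = 2^3 − 1 = 7. Prime factorization: 7 = 7.
f is primitive ⇔ z has order 7 in GF(2)[z]/(f), i.e. z^(7/q) ≠ 1 for each prime q | 7.
z^(1) mod f = z.
None equal 1, so z has full order 7; f is primitive.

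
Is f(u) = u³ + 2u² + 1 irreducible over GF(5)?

Check for roots in GF(5): f(0) = 1; f(1) = 4; f(2) = 2; f(3) = 1; f(4) = 2.
No roots. A degree-3 polynomial over a field with no linear factor is irreducible.

Yes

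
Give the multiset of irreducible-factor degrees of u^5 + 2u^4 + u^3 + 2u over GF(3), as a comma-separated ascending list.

1, 1, 1, 2

Write h(u) = u^5 + 2u^4 + u^3 + 2u.
Roots in GF(3): h(0) = 0 → root; h(1) = 0 → root; h(2) = 1.
Linear factors from roots: (u), (u + 2).
Complete factorization: h(u) = (u)·(u + 2)^2·(u^2 + u + 2).
Factor degrees with multiplicity: 1 + 1 + 1 + 2 = 5.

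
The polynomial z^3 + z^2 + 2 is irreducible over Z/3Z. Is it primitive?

No

Write f(z) = z^3 + z^2 + 2.
|GF(3^3)^×| = 3^3 − 1 = 26. Prime factorization: 26 = 2·13.
f is primitive ⇔ z has order 26 in GF(3)[z]/(f), i.e. z^(26/q) ≠ 1 for each prime q | 26.
z^(13) mod f = 1
z^(2) mod f = z^2.
Since z^(13) = 1, the order of z divides 13 < 26; not primitive.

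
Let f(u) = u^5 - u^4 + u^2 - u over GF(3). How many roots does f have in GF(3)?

Evaluate at each of the 3 elements of GF(3):
f(0) = 0 → root; f(1) = 0 → root; f(2) = 0 → root.
Roots: {0, 1, 2}.

3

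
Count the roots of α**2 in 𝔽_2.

Write f(α) = α**2.
Evaluate at each of the 2 elements of 𝔽_2:
f(0) = 0 → root; f(1) = 1.
Roots: {0}.

1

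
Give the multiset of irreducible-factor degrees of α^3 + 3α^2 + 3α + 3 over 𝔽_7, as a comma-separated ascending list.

Write h(α) = α^3 + 3α^2 + 3α + 3.
Complete factorization: h(α) = (α^3 + 3α^2 + 3α + 3).
Factor degrees with multiplicity: 3 = 3.

3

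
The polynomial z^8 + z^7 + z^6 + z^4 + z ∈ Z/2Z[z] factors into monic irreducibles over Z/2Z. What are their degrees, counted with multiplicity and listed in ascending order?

1, 2, 2, 3

Write h(z) = z^8 + z^7 + z^6 + z^4 + z.
Roots in Z/2Z: h(0) = 0 → root; h(1) = 1.
Linear factors from roots: (z).
Complete factorization: h(z) = (z)·(z^2 + z + 1)^2·(z^3 + z^2 + 1).
Factor degrees with multiplicity: 1 + 2 + 2 + 3 = 8.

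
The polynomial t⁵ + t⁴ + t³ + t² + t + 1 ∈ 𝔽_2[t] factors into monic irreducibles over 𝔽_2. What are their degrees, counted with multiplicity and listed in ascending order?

1, 2, 2

Write g(t) = t⁵ + t⁴ + t³ + t² + t + 1.
Roots in 𝔽_2: g(0) = 1; g(1) = 0 → root.
Linear factors from roots: (t + 1).
Complete factorization: g(t) = (t + 1)·(t² + t + 1)^2.
Factor degrees with multiplicity: 1 + 2 + 2 = 5.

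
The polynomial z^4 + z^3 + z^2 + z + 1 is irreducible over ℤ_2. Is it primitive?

Write f(z) = z^4 + z^3 + z^2 + z + 1.
|GF(2^4)^×| = 2^4 − 1 = 15. Prime factorization: 15 = 3·5.
f is primitive ⇔ z has order 15 in GF(2)[z]/(f), i.e. z^(15/q) ≠ 1 for each prime q | 15.
z^(5) mod f = 1
z^(3) mod f = z^3.
Since z^(5) = 1, the order of z divides 5 < 15; not primitive.

No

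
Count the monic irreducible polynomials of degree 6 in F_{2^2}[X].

By the necklace-counting formula, N_4(6) = (1/6) Σ_{d|6} μ(6/d)·4^d.
Divisors of 6: 1, 2, 3, 6; μ(6/d) for each: 1, -1, -1, 1.
Σ = 4^1 − 4^2 − 4^3 + 4^6 = 4020.
N = 4020/6 = 670.

670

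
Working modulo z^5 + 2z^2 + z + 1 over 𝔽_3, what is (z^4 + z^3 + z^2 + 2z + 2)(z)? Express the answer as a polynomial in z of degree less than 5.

z^4 + z^3 + z + 2

Multiply in 𝔽_3[z]: (z^4 + z^3 + z^2 + 2z + 2)·(z) = z^5 + z^4 + z^3 + 2z^2 + 2z.
Reduce using z^5 ≡ z^2 + 2z + 2 (mod z^5 + 2z^2 + z + 1).
Reduced: z^4 + z^3 + z + 2.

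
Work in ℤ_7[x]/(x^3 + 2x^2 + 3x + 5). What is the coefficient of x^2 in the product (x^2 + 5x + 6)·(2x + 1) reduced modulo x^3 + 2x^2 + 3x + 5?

0

Multiply in ℤ_7[x]: (x^2 + 5x + 6)·(2x + 1) = 2x^3 + 4x^2 + 3x + 6.
Reduce using x^3 ≡ 5x^2 + 4x + 2 (mod x^3 + 2x^2 + 3x + 5).
Reduced: 4x + 3.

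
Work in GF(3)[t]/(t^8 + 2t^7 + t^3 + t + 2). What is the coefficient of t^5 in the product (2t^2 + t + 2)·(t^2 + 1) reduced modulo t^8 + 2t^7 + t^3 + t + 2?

0

Multiply in GF(3)[t]: (2t^2 + t + 2)·(t^2 + 1) = 2t^4 + t^3 + t^2 + t + 2.
Reduced: 2t^4 + t^3 + t^2 + t + 2.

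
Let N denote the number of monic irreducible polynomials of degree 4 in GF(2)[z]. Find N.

The number of monic irreducibles of degree 4 over GF(2) is (1/4)·Σ_{d∣4} μ(4/d) 2^d.
Divisors of 4: 1, 2, 4; μ(4/d) for each: 0, -1, 1.
Σ = − 2^2 + 2^4 = 12.
N = 12/4 = 3.

3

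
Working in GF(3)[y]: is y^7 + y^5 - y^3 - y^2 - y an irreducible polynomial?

No

Write P(y) = y^7 + y^5 - y^3 - y^2 - y.
Check for roots in GF(3): P(0) = 0 → root; P(1) = 2; P(2) = 2.
P(0) = 0, so (y) divides P(y); P is reducible.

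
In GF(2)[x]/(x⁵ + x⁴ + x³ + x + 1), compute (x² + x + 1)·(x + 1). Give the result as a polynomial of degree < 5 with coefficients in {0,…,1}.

x^3 + 1

Multiply in GF(2)[x]: (x² + x + 1)·(x + 1) = x³ + 1.
Reduced: x³ + 1.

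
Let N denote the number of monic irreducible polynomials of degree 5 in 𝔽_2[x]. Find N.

x^(2^5) − x is the product of all monic irreducibles of degree dividing 5; Möbius inversion gives N = (1/5) Σ μ(5/d)·2^d.
Divisors of 5: 1, 5; μ(5/d) for each: -1, 1.
Σ = − 2^1 + 2^5 = 30.
N = 30/5 = 6.

6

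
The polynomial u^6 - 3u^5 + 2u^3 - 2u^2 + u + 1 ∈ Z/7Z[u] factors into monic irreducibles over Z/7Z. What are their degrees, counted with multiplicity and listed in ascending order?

1, 1, 1, 3

Write f(u) = u^6 - 3u^5 + 2u^3 - 2u^2 + u + 1.
Linear factors from roots: (u - 1), (u - 2), (u + 1).
Complete factorization: f(u) = (u + 1)·(u - 2)·(u - 1)·(u^3 - u^2 - u - 3).
Factor degrees with multiplicity: 1 + 1 + 1 + 3 = 6.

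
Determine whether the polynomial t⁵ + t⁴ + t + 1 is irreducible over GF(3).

No

Write g(t) = t⁵ + t⁴ + t + 1.
Check for roots in GF(3): g(0) = 1; g(1) = 1; g(2) = 0 → root.
g(2) = 0, so (t − 2) divides g(t); g is reducible.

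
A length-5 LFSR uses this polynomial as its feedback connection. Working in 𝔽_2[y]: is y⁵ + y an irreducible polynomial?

No

Write h(y) = y⁵ + y.
Check for roots in 𝔽_2: h(0) = 0 → root; h(1) = 0 → root.
h(0) = 0, so (y) divides h(y); h is reducible.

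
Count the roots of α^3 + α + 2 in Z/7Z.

2

Write f(α) = α^3 + α + 2.
Evaluate at each of the 7 elements of Z/7Z:
f(0) = 2; f(1) = 4; f(2) = 5; f(3) = 4; f(4) = 0 → root; f(5) = 6; f(6) = 0 → root.
Roots: {4, 6}.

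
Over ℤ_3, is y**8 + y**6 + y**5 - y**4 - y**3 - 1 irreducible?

No

Write m(y) = y**8 + y**6 + y**5 - y**4 - y**3 - 1.
Check for roots in ℤ_3: m(0) = 2; m(1) = 0 → root; m(2) = 0 → root.
m(1) = 0, so (y − 1) divides m(y); m is reducible.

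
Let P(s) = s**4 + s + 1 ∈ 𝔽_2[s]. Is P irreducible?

Check for roots in 𝔽_2: P(0) = 1; P(1) = 1.
No roots, so no linear factors.
Monic irreducibles of degree 2 over GF(2): s**2 + s + 1.
None of them divide P (all give nonzero remainder).
No irreducible factor of degree ≤ 2 exists, so P is irreducible over GF(2).

Yes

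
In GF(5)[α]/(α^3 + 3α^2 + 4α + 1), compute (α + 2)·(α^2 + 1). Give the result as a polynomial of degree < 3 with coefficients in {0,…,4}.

Multiply in GF(5)[α]: (α + 2)·(α^2 + 1) = α^3 + 2α^2 + α + 2.
Reduce using α^3 ≡ 2α^2 + α + 4 (mod α^3 + 3α^2 + 4α + 1).
Reduced: 4α^2 + 2α + 1.

4α^2 + 2α + 1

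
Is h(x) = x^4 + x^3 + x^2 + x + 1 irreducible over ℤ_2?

Check for roots in ℤ_2: h(0) = 1; h(1) = 1.
No roots, so no linear factors.
Monic irreducibles of degree 2 over GF(2): x^2 + x + 1.
None of them divide h (all give nonzero remainder).
No irreducible factor of degree ≤ 2 exists, so h is irreducible over GF(2).

Yes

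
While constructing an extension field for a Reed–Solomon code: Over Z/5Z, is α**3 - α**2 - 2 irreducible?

Yes

Write g(α) = α**3 - α**2 - 2.
Check for roots in Z/5Z: g(0) = 3; g(1) = 3; g(2) = 2; g(3) = 1; g(4) = 1.
No roots. A degree-3 polynomial over a field with no linear factor is irreducible.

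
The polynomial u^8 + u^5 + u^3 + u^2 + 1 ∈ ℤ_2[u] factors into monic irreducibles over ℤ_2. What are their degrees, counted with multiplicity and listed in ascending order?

8

Write h(u) = u^8 + u^5 + u^3 + u^2 + 1.
Roots in ℤ_2: h(0) = 1; h(1) = 1.
Complete factorization: h(u) = (u^8 + u^5 + u^3 + u^2 + 1).
Factor degrees with multiplicity: 8 = 8.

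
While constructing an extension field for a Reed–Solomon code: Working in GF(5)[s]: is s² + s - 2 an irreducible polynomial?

No

Write m(s) = s² + s - 2.
Check for roots in GF(5): m(0) = 3; m(1) = 0 → root; m(2) = 4; m(3) = 0 → root; m(4) = 3.
m(1) = 0, so (s − 1) divides m(s); m is reducible.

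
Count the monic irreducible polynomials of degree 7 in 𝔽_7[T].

117648

Gauss's count: N_{7}(7) = (1/7) Σ_{d|7} μ(7/d)·7^d.
Divisors of 7: 1, 7; μ(7/d) for each: -1, 1.
Σ = − 7^1 + 7^7 = 823536.
N = 823536/7 = 117648.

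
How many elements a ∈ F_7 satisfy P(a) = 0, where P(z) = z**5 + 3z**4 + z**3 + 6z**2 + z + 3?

Evaluate at each of the 7 elements of F_7:
P(0) = 3; P(1) = 1; P(2) = 5; P(3) = 6; P(4) = 6; P(5) = 5; P(6) = 2.
No element is a root.

0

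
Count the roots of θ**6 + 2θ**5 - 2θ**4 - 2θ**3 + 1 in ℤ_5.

Write g(θ) = θ**6 + 2θ**5 - 2θ**4 - 2θ**3 + 1.
Evaluate at each of the 5 elements of ℤ_5:
g(0) = 1; g(1) = 0 → root; g(2) = 1; g(3) = 0 → root; g(4) = 0 → root.
Roots: {1, 3, 4}.

3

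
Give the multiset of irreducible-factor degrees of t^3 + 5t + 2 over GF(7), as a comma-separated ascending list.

3

Write g(t) = t^3 + 5t + 2.
Complete factorization: g(t) = (t^3 + 5t + 2).
Factor degrees with multiplicity: 3 = 3.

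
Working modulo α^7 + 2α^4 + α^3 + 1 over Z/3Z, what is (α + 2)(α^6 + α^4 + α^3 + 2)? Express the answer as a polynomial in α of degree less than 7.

Multiply in Z/3Z[α]: (α + 2)·(α^6 + α^4 + α^3 + 2) = α^7 + 2α^6 + α^5 + 2α^3 + 2α + 1.
Reduce using α^7 ≡ α^4 + 2α^3 + 2 (mod α^7 + 2α^4 + α^3 + 1).
Reduced: 2α^6 + α^5 + α^4 + α^3 + 2α.

2α^6 + α^5 + α^4 + α^3 + 2α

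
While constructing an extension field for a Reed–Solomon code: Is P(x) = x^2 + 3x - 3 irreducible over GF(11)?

Check each element of GF(11) for a root: P(0)=8, P(1)=1, P(2)=7, P(3)=4, P(4)=3, P(5)=4, P(6)=7, P(7)=1, P(8)=8, P(9)=6, P(10)=6.
No roots. A degree-2 polynomial over a field with no linear factor is irreducible.

Yes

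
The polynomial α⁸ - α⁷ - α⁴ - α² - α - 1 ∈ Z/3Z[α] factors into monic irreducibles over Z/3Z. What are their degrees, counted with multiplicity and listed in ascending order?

1, 2, 2, 3

Write h(α) = α⁸ - α⁷ - α⁴ - α² - α - 1.
Roots in Z/3Z: h(0) = 2; h(1) = 2; h(2) = 0 → root.
Linear factors from roots: (α + 1).
Complete factorization: h(α) = (α + 1)·(α² + 1)^2·(α³ + α² - 1).
Factor degrees with multiplicity: 1 + 2 + 2 + 3 = 8.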